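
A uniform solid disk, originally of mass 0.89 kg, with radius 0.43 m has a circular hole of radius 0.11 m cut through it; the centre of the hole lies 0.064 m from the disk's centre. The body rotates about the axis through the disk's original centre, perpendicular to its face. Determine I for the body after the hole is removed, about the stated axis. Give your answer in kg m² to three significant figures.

Unpierced body about its centre: I₀ = (1/2)MR² = (1/2)(0.89)(0.43)² = 0.08228 kg m².
The removed disk has mass m = M·(r/R)² = (0.89)(0.11/0.43)² = 0.058242 kg (same uniform areal density).
Its moment of inertia about the rotation axis (parallel-axis theorem): I_hole = (1/2)mr² + md² = (1/2)(0.058242)(0.11)² + (0.058242)(0.064)² = 0.00059093 kg m².
Treating the hole as negative mass, I = I₀ − I_hole = 0.08228 − 0.00059093 = 0.08169 kg m².

0.0817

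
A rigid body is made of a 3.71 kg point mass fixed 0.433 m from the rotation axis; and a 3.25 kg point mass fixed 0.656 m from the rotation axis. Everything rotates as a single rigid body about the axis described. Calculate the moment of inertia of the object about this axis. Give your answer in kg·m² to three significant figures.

Point mass: I_cm = 0; centre at d = 0.433 m, so I = I_cm + Md² gives I = 0 + (3.71)(0.433)² = 0.69558 kg·m².
Point mass: I_cm = 0; centre at d = 0.656 m, so I = I_cm + Md² gives I = 0 + (3.25)(0.656)² = 1.3986 kg·m².
Total I = 0.69558 + 1.3986 = 2.0942 kg·m².

2.09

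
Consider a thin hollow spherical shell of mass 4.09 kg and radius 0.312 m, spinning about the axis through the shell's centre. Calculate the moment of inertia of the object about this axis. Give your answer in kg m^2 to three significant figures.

I_cm = (2/3)MR² = (2/3)(4.09)(0.312)² = 0.26542 kg m^2; axis through the centre, so I = 0.26542 kg m^2.

0.265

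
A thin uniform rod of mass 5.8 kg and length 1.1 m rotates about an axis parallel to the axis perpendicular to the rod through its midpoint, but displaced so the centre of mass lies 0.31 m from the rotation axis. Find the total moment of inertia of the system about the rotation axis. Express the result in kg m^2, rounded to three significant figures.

I_cm = (1/12)ML² = (1/12)(5.8)(1.1)² = 0.58483 kg m^2; centre at d = 0.31 m, so I = I_cm + Md² gives I = 0.58483 + (5.8)(0.31)² = 1.1422 kg m^2.

1.14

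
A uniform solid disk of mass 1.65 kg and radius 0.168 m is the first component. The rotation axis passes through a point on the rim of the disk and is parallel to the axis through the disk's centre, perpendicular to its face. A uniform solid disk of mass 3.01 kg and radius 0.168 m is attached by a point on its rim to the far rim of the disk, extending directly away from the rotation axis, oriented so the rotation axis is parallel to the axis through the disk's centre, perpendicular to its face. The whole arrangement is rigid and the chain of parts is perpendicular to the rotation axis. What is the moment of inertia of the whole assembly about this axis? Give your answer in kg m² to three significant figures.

Solid disk: I_cm = (1/2)MR² = (1/2)(1.65)(0.168)² = 0.023285 kg m²; centre at d = 0.168 m, so I = I_cm + Md² gives I = 0.023285 + (1.65)(0.168)² = 0.069854 kg m².
Solid disk: I_cm = (1/2)MR² = (1/2)(3.01)(0.168)² = 0.042477 kg m²; centre at d = 0.168 + 0.168 + 0.168 = 0.504 m, so I = I_cm + Md² gives I = 0.042477 + (3.01)(0.504)² = 0.80707 kg m².
Total I = 0.069854 + 0.80707 = 0.87692 kg m².

0.877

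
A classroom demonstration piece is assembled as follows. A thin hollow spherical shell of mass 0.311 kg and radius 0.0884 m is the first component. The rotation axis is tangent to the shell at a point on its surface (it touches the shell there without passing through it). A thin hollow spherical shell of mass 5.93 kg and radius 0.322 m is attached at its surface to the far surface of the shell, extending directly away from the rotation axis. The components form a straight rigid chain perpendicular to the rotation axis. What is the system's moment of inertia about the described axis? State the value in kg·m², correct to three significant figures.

1.89

Spherical shell: I_cm = (2/3)MR² = (2/3)(0.311)(0.0884)² = 0.0016202 kg·m²; centre at d = 0.0884 m, so I = I_cm + Md² gives I = 0.0016202 + (0.311)(0.0884)² = 0.0040505 kg·m².
Spherical shell: I_cm = (2/3)MR² = (2/3)(5.93)(0.322)² = 0.4099 kg·m²; centre at d = 0.0884 + 0.0884 + 0.322 = 0.4988 m, so I = I_cm + Md² gives I = 0.4099 + (5.93)(0.4988)² = 1.8853 kg·m².
Total I = 0.0040505 + 1.8853 = 1.8893 kg·m².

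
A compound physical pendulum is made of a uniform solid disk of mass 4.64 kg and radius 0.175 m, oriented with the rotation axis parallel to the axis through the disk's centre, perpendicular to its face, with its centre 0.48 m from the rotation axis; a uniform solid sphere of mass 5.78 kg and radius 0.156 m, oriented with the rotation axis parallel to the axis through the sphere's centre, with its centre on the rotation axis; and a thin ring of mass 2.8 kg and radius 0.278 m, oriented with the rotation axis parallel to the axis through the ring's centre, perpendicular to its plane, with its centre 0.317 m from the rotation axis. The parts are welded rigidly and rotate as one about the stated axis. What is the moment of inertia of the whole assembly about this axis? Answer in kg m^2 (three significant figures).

Solid disk: I_cm = (1/2)MR² = (1/2)(4.64)(0.175)² = 0.07105 kg m^2; centre at d = 0.48 m, so the parallel axis theorem gives I = 0.07105 + (4.64)(0.48)² = 1.1401 kg m^2.
Solid sphere: I_cm = (2/5)MR² = (2/5)(5.78)(0.156)² = 0.056265 kg m^2; axis through the centre, so I = 0.056265 kg m^2.
Thin ring: I_cm = MR² = (2.8)(0.278)² = 0.2164 kg m^2; centre at d = 0.317 m, so the parallel axis theorem gives I = 0.2164 + (2.8)(0.317)² = 0.49776 kg m^2.
Total I = 1.1401 + 0.056265 + 0.49776 = 1.6941 kg m^2.

1.69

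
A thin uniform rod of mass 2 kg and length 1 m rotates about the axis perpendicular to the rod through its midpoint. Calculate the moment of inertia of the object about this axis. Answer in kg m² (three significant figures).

0.167

I_cm = (1/12)ML² = (1/12)(2)(1)² = 0.16667 kg m²; axis through the centre, so I = 0.16667 kg m².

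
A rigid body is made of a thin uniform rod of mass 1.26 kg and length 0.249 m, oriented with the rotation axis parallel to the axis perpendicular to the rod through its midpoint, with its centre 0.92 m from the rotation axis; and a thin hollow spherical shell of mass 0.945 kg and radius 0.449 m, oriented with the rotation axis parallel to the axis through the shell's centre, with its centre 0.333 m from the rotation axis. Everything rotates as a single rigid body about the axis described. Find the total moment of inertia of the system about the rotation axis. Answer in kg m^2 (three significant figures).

Thin rod: I_cm = (1/12)ML² = (1/12)(1.26)(0.249)² = 0.0065101 kg m^2; centre at d = 0.92 m, so the parallel axis theorem gives I = 0.0065101 + (1.26)(0.92)² = 1.073 kg m^2.
Spherical shell: I_cm = (2/3)MR² = (2/3)(0.945)(0.449)² = 0.12701 kg m^2; centre at d = 0.333 m, so the parallel axis theorem gives I = 0.12701 + (0.945)(0.333)² = 0.2318 kg m^2.
Total I = 1.073 + 0.2318 = 1.3048 kg m^2.

1.30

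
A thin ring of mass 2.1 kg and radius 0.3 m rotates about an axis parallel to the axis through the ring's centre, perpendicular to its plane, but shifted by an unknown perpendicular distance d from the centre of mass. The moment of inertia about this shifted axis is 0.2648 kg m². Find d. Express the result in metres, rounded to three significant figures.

About the centre-of-mass axis, I_cm = MR² = (2.1)(0.3)² = 0.189 kg m².
Parallel axis theorem: I = I_cm + Md², so Md² = 0.2648 − 0.189 = 0.0758 kg m².
d = √(0.0758 / 2.1) = 0.18999 m.

0.190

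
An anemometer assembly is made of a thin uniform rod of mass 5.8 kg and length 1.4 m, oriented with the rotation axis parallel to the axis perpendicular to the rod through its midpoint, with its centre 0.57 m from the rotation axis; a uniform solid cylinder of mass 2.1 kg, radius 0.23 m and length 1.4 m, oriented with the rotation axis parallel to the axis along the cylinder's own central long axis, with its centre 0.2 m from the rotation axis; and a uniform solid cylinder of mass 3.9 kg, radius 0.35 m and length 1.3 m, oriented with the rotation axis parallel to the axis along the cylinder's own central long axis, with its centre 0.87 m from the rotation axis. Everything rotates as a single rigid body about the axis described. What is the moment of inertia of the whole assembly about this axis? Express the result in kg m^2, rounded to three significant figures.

Thin rod: I_cm = (1/12)ML² = (1/12)(5.8)(1.4)² = 0.94733 kg m^2; centre at d = 0.57 m, so I = I_cm + Md² gives I = 0.94733 + (5.8)(0.57)² = 2.8318 kg m^2.
Solid cylinder: I_cm = (1/2)MR² = (1/2)(2.1)(0.23)² = 0.055545 kg m^2; centre at d = 0.2 m, so I = I_cm + Md² gives I = 0.055545 + (2.1)(0.2)² = 0.13955 kg m^2.
Solid cylinder: I_cm = (1/2)MR² = (1/2)(3.9)(0.35)² = 0.23887 kg m^2; centre at d = 0.87 m, so I = I_cm + Md² gives I = 0.23887 + (3.9)(0.87)² = 3.1908 kg m^2.
Total I = 2.8318 + 0.13955 + 3.1908 = 6.1621 kg m^2.

6.16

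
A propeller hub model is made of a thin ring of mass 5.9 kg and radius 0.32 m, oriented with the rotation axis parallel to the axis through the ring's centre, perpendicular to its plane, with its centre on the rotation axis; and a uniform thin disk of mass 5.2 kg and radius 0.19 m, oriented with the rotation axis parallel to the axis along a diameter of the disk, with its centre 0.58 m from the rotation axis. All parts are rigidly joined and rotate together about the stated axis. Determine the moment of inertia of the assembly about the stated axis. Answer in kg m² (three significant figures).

Thin ring: I_cm = MR² = (5.9)(0.32)² = 0.60416 kg m²; axis through the centre, so I = 0.60416 kg m².
Thin disk: I_cm = (1/4)MR² = (1/4)(5.2)(0.19)² = 0.04693 kg m²; centre at d = 0.58 m, so I = I_cm + Md² gives I = 0.04693 + (5.2)(0.58)² = 1.7962 kg m².
Total I = 0.60416 + 1.7962 = 2.4004 kg m².

2.40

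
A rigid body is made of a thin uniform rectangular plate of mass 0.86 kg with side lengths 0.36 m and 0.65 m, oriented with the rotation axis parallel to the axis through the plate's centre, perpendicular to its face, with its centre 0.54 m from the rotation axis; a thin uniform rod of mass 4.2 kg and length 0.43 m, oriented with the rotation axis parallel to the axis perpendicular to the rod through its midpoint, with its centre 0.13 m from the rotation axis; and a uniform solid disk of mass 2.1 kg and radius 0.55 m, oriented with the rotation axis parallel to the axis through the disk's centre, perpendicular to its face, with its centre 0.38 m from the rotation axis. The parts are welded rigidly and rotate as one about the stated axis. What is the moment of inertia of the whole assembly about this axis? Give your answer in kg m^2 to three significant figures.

1.05

Rectangular plate: I_cm = (1/12)M(a²+b²) = (1/12)(0.86)[(0.36)² + (0.65)²] = 0.039567 kg m^2; centre at d = 0.54 m, so the parallel axis theorem gives I = 0.039567 + (0.86)(0.54)² = 0.29034 kg m^2.
Thin rod: I_cm = (1/12)ML² = (1/12)(4.2)(0.43)² = 0.064715 kg m^2; centre at d = 0.13 m, so the parallel axis theorem gives I = 0.064715 + (4.2)(0.13)² = 0.1357 kg m^2.
Solid disk: I_cm = (1/2)MR² = (1/2)(2.1)(0.55)² = 0.31763 kg m^2; centre at d = 0.38 m, so the parallel axis theorem gives I = 0.31763 + (2.1)(0.38)² = 0.62087 kg m^2.
Total I = 0.29034 + 0.1357 + 0.62087 = 1.0469 kg m^2.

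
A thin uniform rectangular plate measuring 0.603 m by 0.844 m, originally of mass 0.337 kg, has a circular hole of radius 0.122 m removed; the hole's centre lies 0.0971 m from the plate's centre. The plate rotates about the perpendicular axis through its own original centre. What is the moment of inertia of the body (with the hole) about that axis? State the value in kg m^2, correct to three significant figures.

Unpierced body about its centre: I₀ = (1/12)M(a²+b²) = (1/12)(0.337)[(0.603)² + (0.844)²] = 0.030216 kg m^2.
The removed disk has mass m = M·πr²/(ab) = (0.337)·π(0.122)²/(0.603·0.844) = 0.030963 kg (same uniform areal density).
Its moment of inertia about the rotation axis (parallel-axis theorem): I_hole = (1/2)mr² + md² = (1/2)(0.030963)(0.122)² + (0.030963)(0.0971)² = 0.00052235 kg m^2.
Treating the hole as negative mass, I = I₀ − I_hole = 0.030216 − 0.00052235 = 0.029694 kg m^2.

0.0297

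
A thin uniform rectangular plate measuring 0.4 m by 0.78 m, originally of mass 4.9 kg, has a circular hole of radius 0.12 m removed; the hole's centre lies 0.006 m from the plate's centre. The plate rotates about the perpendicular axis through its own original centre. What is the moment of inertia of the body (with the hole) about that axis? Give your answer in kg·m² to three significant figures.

0.309

Unpierced body about its centre: I₀ = (1/12)M(a²+b²) = (1/12)(4.9)[(0.4)² + (0.78)²] = 0.31376 kg·m².
The removed disk has mass m = M·πr²/(ab) = (4.9)·π(0.12)²/(0.4·0.78) = 0.71048 kg (same uniform areal density).
Its moment of inertia about the rotation axis (parallel-axis theorem): I_hole = (1/2)mr² + md² = (1/2)(0.71048)(0.12)² + (0.71048)(0.006)² = 0.0051411 kg·m².
Treating the hole as negative mass, I = I₀ − I_hole = 0.31376 − 0.0051411 = 0.30862 kg·m².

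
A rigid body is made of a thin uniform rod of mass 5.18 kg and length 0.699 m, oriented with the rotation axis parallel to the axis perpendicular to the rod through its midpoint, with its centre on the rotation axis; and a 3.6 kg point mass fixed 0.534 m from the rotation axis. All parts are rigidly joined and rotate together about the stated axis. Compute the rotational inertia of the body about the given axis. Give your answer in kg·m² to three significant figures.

Thin rod: I_cm = (1/12)ML² = (1/12)(5.18)(0.699)² = 0.21091 kg·m²; axis through the centre, so I = 0.21091 kg·m².
Point mass: I_cm = 0; centre at d = 0.534 m, so I = I_cm + Md² gives I = 0 + (3.6)(0.534)² = 1.0266 kg·m².
Total I = 0.21091 + 1.0266 = 1.2375 kg·m².

1.24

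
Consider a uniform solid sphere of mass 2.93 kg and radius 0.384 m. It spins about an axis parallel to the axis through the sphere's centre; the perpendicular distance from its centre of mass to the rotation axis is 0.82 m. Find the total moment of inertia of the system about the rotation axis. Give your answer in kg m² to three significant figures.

I_cm = (2/5)MR² = (2/5)(2.93)(0.384)² = 0.17282 kg m²; centre at d = 0.82 m, so the parallel axis theorem gives I = 0.17282 + (2.93)(0.82)² = 2.143 kg m².

2.14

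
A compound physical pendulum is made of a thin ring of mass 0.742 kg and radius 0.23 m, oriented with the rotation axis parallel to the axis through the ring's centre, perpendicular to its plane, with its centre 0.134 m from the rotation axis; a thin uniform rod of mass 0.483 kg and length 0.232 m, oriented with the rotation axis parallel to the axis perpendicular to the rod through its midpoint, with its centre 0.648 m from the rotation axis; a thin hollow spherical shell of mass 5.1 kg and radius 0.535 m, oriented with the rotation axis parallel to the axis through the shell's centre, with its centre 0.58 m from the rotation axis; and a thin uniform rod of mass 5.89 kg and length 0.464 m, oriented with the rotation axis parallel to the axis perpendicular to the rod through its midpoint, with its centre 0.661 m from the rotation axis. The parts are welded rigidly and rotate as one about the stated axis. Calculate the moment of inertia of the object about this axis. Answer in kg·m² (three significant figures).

Thin ring: I_cm = MR² = (0.742)(0.23)² = 0.039252 kg·m²; centre at d = 0.134 m, so I = I_cm + Md² gives I = 0.039252 + (0.742)(0.134)² = 0.052575 kg·m².
Thin rod: I_cm = (1/12)ML² = (1/12)(0.483)(0.232)² = 0.0021664 kg·m²; centre at d = 0.648 m, so I = I_cm + Md² gives I = 0.0021664 + (0.483)(0.648)² = 0.20498 kg·m².
Spherical shell: I_cm = (2/3)MR² = (2/3)(5.1)(0.535)² = 0.97316 kg·m²; centre at d = 0.58 m, so I = I_cm + Md² gives I = 0.97316 + (5.1)(0.58)² = 2.6888 kg·m².
Thin rod: I_cm = (1/12)ML² = (1/12)(5.89)(0.464)² = 0.10567 kg·m²; centre at d = 0.661 m, so I = I_cm + Md² gives I = 0.10567 + (5.89)(0.661)² = 2.6791 kg·m².
Total I = 0.052575 + 0.20498 + 2.6888 + 2.6791 = 5.6255 kg·m².

5.63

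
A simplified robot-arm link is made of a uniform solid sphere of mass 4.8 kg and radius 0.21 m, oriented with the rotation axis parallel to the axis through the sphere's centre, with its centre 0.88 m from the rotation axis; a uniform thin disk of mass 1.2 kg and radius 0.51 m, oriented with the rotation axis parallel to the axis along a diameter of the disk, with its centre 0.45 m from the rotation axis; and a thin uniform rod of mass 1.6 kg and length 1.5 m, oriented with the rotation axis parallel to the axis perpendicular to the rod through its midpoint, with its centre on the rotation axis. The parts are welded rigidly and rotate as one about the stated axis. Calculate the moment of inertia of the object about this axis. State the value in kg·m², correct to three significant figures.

Solid sphere: I_cm = (2/5)MR² = (2/5)(4.8)(0.21)² = 0.084672 kg·m²; centre at d = 0.88 m, so I = I_cm + Md² gives I = 0.084672 + (4.8)(0.88)² = 3.8018 kg·m².
Thin disk: I_cm = (1/4)MR² = (1/4)(1.2)(0.51)² = 0.07803 kg·m²; centre at d = 0.45 m, so I = I_cm + Md² gives I = 0.07803 + (1.2)(0.45)² = 0.32103 kg·m².
Thin rod: I_cm = (1/12)ML² = (1/12)(1.6)(1.5)² = 0.3 kg·m²; axis through the centre, so I = 0.3 kg·m².
Total I = 3.8018 + 0.32103 + 0.3 = 4.4228 kg·m².

4.42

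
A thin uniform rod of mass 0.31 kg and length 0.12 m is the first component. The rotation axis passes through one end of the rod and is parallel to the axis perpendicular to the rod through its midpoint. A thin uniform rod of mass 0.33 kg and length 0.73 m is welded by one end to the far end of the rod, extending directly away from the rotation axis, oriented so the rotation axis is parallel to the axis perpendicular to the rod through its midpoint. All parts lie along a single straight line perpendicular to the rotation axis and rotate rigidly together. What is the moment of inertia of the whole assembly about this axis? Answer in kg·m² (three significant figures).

0.0938

Thin rod: I_cm = (1/12)ML² = (1/12)(0.31)(0.12)² = 0.000372 kg·m²; centre at d = 0.06 m, so the parallel axis theorem gives I = 0.000372 + (0.31)(0.06)² = 0.001488 kg·m².
Thin rod: I_cm = (1/12)ML² = (1/12)(0.33)(0.73)² = 0.014655 kg·m²; centre at d = 0.06 + 0.06 + 0.365 = 0.485 m, so the parallel axis theorem gives I = 0.014655 + (0.33)(0.485)² = 0.092279 kg·m².
Total I = 0.001488 + 0.092279 = 0.093767 kg·m².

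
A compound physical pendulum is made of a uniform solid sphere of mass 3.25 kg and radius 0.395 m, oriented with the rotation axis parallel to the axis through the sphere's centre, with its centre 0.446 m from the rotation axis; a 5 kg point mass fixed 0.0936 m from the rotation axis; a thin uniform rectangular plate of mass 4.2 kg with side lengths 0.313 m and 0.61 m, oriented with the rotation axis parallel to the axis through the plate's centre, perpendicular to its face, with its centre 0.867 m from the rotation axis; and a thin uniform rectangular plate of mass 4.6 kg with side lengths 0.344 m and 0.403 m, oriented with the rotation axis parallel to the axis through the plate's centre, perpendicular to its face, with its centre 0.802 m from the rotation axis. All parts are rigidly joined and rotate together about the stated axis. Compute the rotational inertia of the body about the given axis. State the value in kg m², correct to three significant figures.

Solid sphere: I_cm = (2/5)MR² = (2/5)(3.25)(0.395)² = 0.20283 kg m²; centre at d = 0.446 m, so the parallel axis theorem gives I = 0.20283 + (3.25)(0.446)² = 0.84931 kg m².
Point mass: I_cm = 0; centre at d = 0.0936 m, so the parallel axis theorem gives I = 0 + (5)(0.0936)² = 0.043805 kg m².
Rectangular plate: I_cm = (1/12)M(a²+b²) = (1/12)(4.2)[(0.313)² + (0.61)²] = 0.16452 kg m²; centre at d = 0.867 m, so the parallel axis theorem gives I = 0.16452 + (4.2)(0.867)² = 3.3216 kg m².
Rectangular plate: I_cm = (1/12)M(a²+b²) = (1/12)(4.6)[(0.344)² + (0.403)²] = 0.10762 kg m²; centre at d = 0.802 m, so the parallel axis theorem gives I = 0.10762 + (4.6)(0.802)² = 3.0664 kg m².
Total I = 0.84931 + 0.043805 + 3.3216 + 3.0664 = 7.2811 kg m².

7.28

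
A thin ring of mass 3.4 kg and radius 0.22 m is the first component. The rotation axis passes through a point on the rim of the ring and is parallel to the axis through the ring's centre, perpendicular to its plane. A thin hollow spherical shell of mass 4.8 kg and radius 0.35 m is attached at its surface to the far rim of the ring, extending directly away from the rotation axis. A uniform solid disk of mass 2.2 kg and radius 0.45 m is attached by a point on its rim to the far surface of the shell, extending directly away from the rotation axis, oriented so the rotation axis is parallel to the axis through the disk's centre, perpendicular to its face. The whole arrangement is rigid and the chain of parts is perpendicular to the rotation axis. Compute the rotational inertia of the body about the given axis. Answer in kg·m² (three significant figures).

9.50

Thin ring: I_cm = MR² = (3.4)(0.22)² = 0.16456 kg·m²; centre at d = 0.22 m, so I = I_cm + Md² gives I = 0.16456 + (3.4)(0.22)² = 0.32912 kg·m².
Spherical shell: I_cm = (2/3)MR² = (2/3)(4.8)(0.35)² = 0.392 kg·m²; centre at d = 0.22 + 0.22 + 0.35 = 0.79 m, so I = I_cm + Md² gives I = 0.392 + (4.8)(0.79)² = 3.3877 kg·m².
Solid disk: I_cm = (1/2)MR² = (1/2)(2.2)(0.45)² = 0.22275 kg·m²; centre at d = 0.22 + 0.22 + 0.35 + 0.35 + 0.45 = 1.59 m, so I = I_cm + Md² gives I = 0.22275 + (2.2)(1.59)² = 5.7846 kg·m².
Total I = 0.32912 + 3.3877 + 5.7846 = 9.5014 kg·m².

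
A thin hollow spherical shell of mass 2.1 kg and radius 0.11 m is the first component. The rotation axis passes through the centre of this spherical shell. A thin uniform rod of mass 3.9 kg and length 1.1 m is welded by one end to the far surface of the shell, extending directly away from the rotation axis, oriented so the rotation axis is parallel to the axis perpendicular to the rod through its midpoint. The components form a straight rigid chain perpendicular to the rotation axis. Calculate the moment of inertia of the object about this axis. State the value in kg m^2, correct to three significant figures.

2.11

Spherical shell: I_cm = (2/3)MR² = (2/3)(2.1)(0.11)² = 0.01694 kg m^2; axis through the centre, so I = 0.01694 kg m^2.
Thin rod: I_cm = (1/12)ML² = (1/12)(3.9)(1.1)² = 0.39325 kg m^2; centre at d = 0.11 + 0.55 = 0.66 m, so I = I_cm + Md² gives I = 0.39325 + (3.9)(0.66)² = 2.0921 kg m^2.
Total I = 0.01694 + 2.0921 = 2.109 kg m^2.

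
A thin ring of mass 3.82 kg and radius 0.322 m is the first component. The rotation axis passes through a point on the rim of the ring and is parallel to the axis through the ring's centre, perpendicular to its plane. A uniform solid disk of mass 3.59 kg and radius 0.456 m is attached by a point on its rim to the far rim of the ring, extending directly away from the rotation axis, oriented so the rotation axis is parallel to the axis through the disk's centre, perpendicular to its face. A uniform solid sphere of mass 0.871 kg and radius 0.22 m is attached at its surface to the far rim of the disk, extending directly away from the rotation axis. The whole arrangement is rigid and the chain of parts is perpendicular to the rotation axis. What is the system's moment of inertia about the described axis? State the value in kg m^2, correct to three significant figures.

8.27

Thin ring: I_cm = MR² = (3.82)(0.322)² = 0.39607 kg m^2; centre at d = 0.322 m, so I = I_cm + Md² gives I = 0.39607 + (3.82)(0.322)² = 0.79215 kg m^2.
Solid disk: I_cm = (1/2)MR² = (1/2)(3.59)(0.456)² = 0.37325 kg m^2; centre at d = 0.322 + 0.322 + 0.456 = 1.1 m, so I = I_cm + Md² gives I = 0.37325 + (3.59)(1.1)² = 4.7171 kg m^2.
Solid sphere: I_cm = (2/5)MR² = (2/5)(0.871)(0.22)² = 0.016863 kg m^2; centre at d = 0.322 + 0.322 + 0.456 + 0.456 + 0.22 = 1.776 m, so I = I_cm + Md² gives I = 0.016863 + (0.871)(1.776)² = 2.7641 kg m^2.
Total I = 0.79215 + 4.7171 + 2.7641 = 8.2734 kg m^2.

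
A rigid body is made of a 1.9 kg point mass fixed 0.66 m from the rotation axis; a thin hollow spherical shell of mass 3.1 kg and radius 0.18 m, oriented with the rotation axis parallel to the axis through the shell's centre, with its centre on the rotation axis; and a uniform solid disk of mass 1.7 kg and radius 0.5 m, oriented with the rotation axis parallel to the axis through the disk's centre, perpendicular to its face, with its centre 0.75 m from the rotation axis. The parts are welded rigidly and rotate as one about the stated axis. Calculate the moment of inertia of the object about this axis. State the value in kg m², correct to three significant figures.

2.06

Point mass: I_cm = 0; centre at d = 0.66 m, so I = I_cm + Md² gives I = 0 + (1.9)(0.66)² = 0.82764 kg m².
Spherical shell: I_cm = (2/3)MR² = (2/3)(3.1)(0.18)² = 0.06696 kg m²; axis through the centre, so I = 0.06696 kg m².
Solid disk: I_cm = (1/2)MR² = (1/2)(1.7)(0.5)² = 0.2125 kg m²; centre at d = 0.75 m, so I = I_cm + Md² gives I = 0.2125 + (1.7)(0.75)² = 1.1687 kg m².
Total I = 0.82764 + 0.06696 + 1.1687 = 2.0633 kg m².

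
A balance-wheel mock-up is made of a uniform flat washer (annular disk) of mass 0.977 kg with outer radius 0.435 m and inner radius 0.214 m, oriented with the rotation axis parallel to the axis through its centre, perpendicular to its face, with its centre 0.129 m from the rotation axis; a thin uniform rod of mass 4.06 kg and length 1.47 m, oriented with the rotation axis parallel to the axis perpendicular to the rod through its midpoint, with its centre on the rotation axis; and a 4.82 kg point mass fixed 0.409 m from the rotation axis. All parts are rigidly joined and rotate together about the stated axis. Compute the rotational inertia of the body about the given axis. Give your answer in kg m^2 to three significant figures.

Annular disk: I_cm = (1/2)M(R²+r²) = (1/2)(0.977)[(0.435)² + (0.214)²] = 0.11481 kg m^2; centre at d = 0.129 m, so I = I_cm + Md² gives I = 0.11481 + (0.977)(0.129)² = 0.13107 kg m^2.
Thin rod: I_cm = (1/12)ML² = (1/12)(4.06)(1.47)² = 0.7311 kg m^2; axis through the centre, so I = 0.7311 kg m^2.
Point mass: I_cm = 0; centre at d = 0.409 m, so I = I_cm + Md² gives I = 0 + (4.82)(0.409)² = 0.80629 kg m^2.
Total I = 0.13107 + 0.7311 + 0.80629 = 1.6685 kg m^2.

1.67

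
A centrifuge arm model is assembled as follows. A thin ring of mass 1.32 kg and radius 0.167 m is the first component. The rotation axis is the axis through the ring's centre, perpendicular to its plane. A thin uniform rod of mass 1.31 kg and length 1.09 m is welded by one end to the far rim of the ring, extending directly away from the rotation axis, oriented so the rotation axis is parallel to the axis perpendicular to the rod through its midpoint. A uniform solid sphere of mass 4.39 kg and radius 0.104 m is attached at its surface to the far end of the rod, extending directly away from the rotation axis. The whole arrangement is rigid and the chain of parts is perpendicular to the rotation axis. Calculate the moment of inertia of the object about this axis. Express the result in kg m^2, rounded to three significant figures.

8.98

Thin ring: I_cm = MR² = (1.32)(0.167)² = 0.036813 kg m^2; axis through the centre, so I = 0.036813 kg m^2.
Thin rod: I_cm = (1/12)ML² = (1/12)(1.31)(1.09)² = 0.1297 kg m^2; centre at d = 0.167 + 0.545 = 0.712 m, so I = I_cm + Md² gives I = 0.1297 + (1.31)(0.712)² = 0.7938 kg m^2.
Solid sphere: I_cm = (2/5)MR² = (2/5)(4.39)(0.104)² = 0.018993 kg m^2; centre at d = 0.167 + 0.545 + 0.545 + 0.104 = 1.361 m, so I = I_cm + Md² gives I = 0.018993 + (4.39)(1.361)² = 8.1507 kg m^2.
Total I = 0.036813 + 0.7938 + 8.1507 = 8.9813 kg m^2.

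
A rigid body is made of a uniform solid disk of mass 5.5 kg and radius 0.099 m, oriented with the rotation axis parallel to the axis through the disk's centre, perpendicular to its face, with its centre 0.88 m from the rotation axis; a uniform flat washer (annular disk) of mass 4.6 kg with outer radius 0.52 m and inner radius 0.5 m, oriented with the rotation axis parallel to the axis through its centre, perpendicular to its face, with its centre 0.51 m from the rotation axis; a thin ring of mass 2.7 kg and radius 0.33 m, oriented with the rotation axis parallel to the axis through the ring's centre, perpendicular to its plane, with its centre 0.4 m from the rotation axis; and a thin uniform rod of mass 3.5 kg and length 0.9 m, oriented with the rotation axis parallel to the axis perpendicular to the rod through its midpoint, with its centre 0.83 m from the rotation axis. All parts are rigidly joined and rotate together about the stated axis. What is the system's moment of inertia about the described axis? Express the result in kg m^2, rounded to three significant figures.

Solid disk: I_cm = (1/2)MR² = (1/2)(5.5)(0.099)² = 0.026953 kg m^2; centre at d = 0.88 m, so the parallel axis theorem gives I = 0.026953 + (5.5)(0.88)² = 4.2862 kg m^2.
Annular disk: I_cm = (1/2)M(R²+r²) = (1/2)(4.6)[(0.52)² + (0.5)²] = 1.1969 kg m^2; centre at d = 0.51 m, so the parallel axis theorem gives I = 1.1969 + (4.6)(0.51)² = 2.3934 kg m^2.
Thin ring: I_cm = MR² = (2.7)(0.33)² = 0.29403 kg m^2; centre at d = 0.4 m, so the parallel axis theorem gives I = 0.29403 + (2.7)(0.4)² = 0.72603 kg m^2.
Thin rod: I_cm = (1/12)ML² = (1/12)(3.5)(0.9)² = 0.23625 kg m^2; centre at d = 0.83 m, so the parallel axis theorem gives I = 0.23625 + (3.5)(0.83)² = 2.6474 kg m^2.
Total I = 4.2862 + 2.3934 + 0.72603 + 2.6474 = 10.053 kg m^2.

10.1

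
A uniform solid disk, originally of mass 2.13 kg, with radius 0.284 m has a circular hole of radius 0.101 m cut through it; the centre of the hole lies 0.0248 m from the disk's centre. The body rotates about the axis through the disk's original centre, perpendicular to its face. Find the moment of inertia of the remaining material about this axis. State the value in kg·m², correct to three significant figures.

0.0844

Unpierced body about its centre: I₀ = (1/2)MR² = (1/2)(2.13)(0.284)² = 0.085899 kg·m².
The removed disk has mass m = M·(r/R)² = (2.13)(0.101/0.284)² = 0.26939 kg (same uniform areal density).
Its moment of inertia about the rotation axis (parallel-axis theorem): I_hole = (1/2)mr² + md² = (1/2)(0.26939)(0.101)² + (0.26939)(0.0248)² = 0.0015397 kg·m².
Treating the hole as negative mass, I = I₀ − I_hole = 0.085899 − 0.0015397 = 0.084359 kg·m².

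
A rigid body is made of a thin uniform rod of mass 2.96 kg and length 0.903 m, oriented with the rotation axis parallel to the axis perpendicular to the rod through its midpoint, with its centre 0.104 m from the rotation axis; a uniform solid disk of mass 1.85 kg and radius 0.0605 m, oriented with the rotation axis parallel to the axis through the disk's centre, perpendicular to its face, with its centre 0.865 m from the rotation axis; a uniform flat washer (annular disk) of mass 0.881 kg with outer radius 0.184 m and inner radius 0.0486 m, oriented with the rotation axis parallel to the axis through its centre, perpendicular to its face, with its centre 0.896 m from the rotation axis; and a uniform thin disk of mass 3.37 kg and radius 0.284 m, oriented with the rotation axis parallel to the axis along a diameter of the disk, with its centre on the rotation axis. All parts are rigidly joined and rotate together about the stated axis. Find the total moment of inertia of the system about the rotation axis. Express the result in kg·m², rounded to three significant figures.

2.41

Thin rod: I_cm = (1/12)ML² = (1/12)(2.96)(0.903)² = 0.20113 kg·m²; centre at d = 0.104 m, so I = I_cm + Md² gives I = 0.20113 + (2.96)(0.104)² = 0.23315 kg·m².
Solid disk: I_cm = (1/2)MR² = (1/2)(1.85)(0.0605)² = 0.0033857 kg·m²; centre at d = 0.865 m, so I = I_cm + Md² gives I = 0.0033857 + (1.85)(0.865)² = 1.3876 kg·m².
Annular disk: I_cm = (1/2)M(R²+r²) = (1/2)(0.881)[(0.184)² + (0.0486)²] = 0.015954 kg·m²; centre at d = 0.896 m, so I = I_cm + Md² gives I = 0.015954 + (0.881)(0.896)² = 0.72323 kg·m².
Thin disk: I_cm = (1/4)MR² = (1/4)(3.37)(0.284)² = 0.067953 kg·m²; axis through the centre, so I = 0.067953 kg·m².
Total I = 0.23315 + 1.3876 + 0.72323 + 0.067953 = 2.4119 kg·m².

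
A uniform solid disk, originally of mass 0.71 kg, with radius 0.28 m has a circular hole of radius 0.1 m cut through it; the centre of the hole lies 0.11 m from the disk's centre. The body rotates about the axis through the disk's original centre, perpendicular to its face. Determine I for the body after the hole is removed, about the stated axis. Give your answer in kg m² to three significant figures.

Unpierced body about its centre: I₀ = (1/2)MR² = (1/2)(0.71)(0.28)² = 0.027832 kg m².
The removed disk has mass m = M·(r/R)² = (0.71)(0.1/0.28)² = 0.090561 kg (same uniform areal density).
Its moment of inertia about the rotation axis (parallel-axis theorem): I_hole = (1/2)mr² + md² = (1/2)(0.090561)(0.1)² + (0.090561)(0.11)² = 0.0015486 kg m².
Treating the hole as negative mass, I = I₀ − I_hole = 0.027832 − 0.0015486 = 0.026283 kg m².

0.0263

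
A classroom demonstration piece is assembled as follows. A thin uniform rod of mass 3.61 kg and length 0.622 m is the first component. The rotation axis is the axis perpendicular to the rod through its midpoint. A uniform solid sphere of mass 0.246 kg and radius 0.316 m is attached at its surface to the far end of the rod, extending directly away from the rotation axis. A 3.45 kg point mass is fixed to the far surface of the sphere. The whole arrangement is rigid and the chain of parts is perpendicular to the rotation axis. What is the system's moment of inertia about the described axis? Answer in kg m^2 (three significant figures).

3.29

Thin rod: I_cm = (1/12)ML² = (1/12)(3.61)(0.622)² = 0.11639 kg m^2; axis through the centre, so I = 0.11639 kg m^2.
Solid sphere: I_cm = (2/5)MR² = (2/5)(0.246)(0.316)² = 0.0098258 kg m^2; centre at d = 0.311 + 0.316 = 0.627 m, so I = I_cm + Md² gives I = 0.0098258 + (0.246)(0.627)² = 0.10654 kg m^2.
Point mass: I_cm = 0; centre at d = 0.311 + 0.316 + 0.316 = 0.943 m, so I = I_cm + Md² gives I = 0 + (3.45)(0.943)² = 3.0679 kg m^2.
Total I = 0.11639 + 0.10654 + 3.0679 = 3.2908 kg m^2.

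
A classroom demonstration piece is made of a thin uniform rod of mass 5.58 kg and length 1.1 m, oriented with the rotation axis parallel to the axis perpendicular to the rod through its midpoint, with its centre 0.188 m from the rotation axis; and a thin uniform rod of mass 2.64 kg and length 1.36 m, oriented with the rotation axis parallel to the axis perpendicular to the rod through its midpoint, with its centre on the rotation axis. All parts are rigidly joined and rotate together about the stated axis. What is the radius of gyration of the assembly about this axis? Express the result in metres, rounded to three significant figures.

Thin rod: I_cm = (1/12)ML² = (1/12)(5.58)(1.1)² = 0.56265 kg m^2; centre at d = 0.188 m, so the parallel axis theorem gives I = 0.56265 + (5.58)(0.188)² = 0.75987 kg m^2.
Thin rod: I_cm = (1/12)ML² = (1/12)(2.64)(1.36)² = 0.40691 kg m^2; axis through the centre, so I = 0.40691 kg m^2.
Total I = 1.1668 kg m^2; total mass M = 8.22 kg.
k = √(I/M) = √(1.1668/8.22) = 0.37675 m.

0.377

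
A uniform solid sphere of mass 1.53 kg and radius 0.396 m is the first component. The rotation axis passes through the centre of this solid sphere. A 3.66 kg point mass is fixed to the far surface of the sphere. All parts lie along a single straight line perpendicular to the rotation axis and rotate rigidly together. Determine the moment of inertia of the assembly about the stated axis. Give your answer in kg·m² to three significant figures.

Solid sphere: I_cm = (2/5)MR² = (2/5)(1.53)(0.396)² = 0.095971 kg·m²; axis through the centre, so I = 0.095971 kg·m².
Point mass: I_cm = 0; centre at d = 0.396 m, so I = I_cm + Md² gives I = 0 + (3.66)(0.396)² = 0.57395 kg·m².
Total I = 0.095971 + 0.57395 = 0.66992 kg·m².

0.670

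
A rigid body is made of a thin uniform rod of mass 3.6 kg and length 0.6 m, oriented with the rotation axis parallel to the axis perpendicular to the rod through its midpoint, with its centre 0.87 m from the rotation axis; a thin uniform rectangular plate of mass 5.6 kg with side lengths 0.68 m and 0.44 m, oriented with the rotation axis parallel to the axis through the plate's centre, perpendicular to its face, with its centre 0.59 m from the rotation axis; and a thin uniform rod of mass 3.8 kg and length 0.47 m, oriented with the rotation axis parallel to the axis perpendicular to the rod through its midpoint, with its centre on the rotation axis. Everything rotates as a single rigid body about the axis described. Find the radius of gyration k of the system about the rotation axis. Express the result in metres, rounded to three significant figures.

0.630

Thin rod: I_cm = (1/12)ML² = (1/12)(3.6)(0.6)² = 0.108 kg m²; centre at d = 0.87 m, so the parallel axis theorem gives I = 0.108 + (3.6)(0.87)² = 2.8328 kg m².
Rectangular plate: I_cm = (1/12)M(a²+b²) = (1/12)(5.6)[(0.68)² + (0.44)²] = 0.30613 kg m²; centre at d = 0.59 m, so the parallel axis theorem gives I = 0.30613 + (5.6)(0.59)² = 2.2555 kg m².
Thin rod: I_cm = (1/12)ML² = (1/12)(3.8)(0.47)² = 0.069952 kg m²; axis through the centre, so I = 0.069952 kg m².
Total I = 5.1583 kg m²; total mass M = 13 kg.
k = √(I/M) = √(5.1583/13) = 0.62991 m.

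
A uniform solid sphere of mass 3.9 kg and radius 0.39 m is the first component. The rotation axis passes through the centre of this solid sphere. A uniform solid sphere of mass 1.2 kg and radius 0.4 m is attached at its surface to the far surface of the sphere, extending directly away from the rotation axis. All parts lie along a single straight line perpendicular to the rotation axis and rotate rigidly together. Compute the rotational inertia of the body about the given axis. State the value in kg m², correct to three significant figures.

1.06

Solid sphere: I_cm = (2/5)MR² = (2/5)(3.9)(0.39)² = 0.23728 kg m²; axis through the centre, so I = 0.23728 kg m².
Solid sphere: I_cm = (2/5)MR² = (2/5)(1.2)(0.4)² = 0.0768 kg m²; centre at d = 0.39 + 0.4 = 0.79 m, so I = I_cm + Md² gives I = 0.0768 + (1.2)(0.79)² = 0.82572 kg m².
Total I = 0.23728 + 0.82572 = 1.063 kg m².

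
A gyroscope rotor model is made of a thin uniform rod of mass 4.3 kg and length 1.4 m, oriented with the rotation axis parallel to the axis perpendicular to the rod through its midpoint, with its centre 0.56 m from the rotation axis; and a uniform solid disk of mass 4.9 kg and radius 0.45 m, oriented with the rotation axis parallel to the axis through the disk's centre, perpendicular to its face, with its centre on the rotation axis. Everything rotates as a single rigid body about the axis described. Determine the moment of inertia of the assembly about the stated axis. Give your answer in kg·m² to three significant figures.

Thin rod: I_cm = (1/12)ML² = (1/12)(4.3)(1.4)² = 0.70233 kg·m²; centre at d = 0.56 m, so the parallel axis theorem gives I = 0.70233 + (4.3)(0.56)² = 2.0508 kg·m².
Solid disk: I_cm = (1/2)MR² = (1/2)(4.9)(0.45)² = 0.49613 kg·m²; axis through the centre, so I = 0.49613 kg·m².
Total I = 2.0508 + 0.49613 = 2.5469 kg·m².

2.55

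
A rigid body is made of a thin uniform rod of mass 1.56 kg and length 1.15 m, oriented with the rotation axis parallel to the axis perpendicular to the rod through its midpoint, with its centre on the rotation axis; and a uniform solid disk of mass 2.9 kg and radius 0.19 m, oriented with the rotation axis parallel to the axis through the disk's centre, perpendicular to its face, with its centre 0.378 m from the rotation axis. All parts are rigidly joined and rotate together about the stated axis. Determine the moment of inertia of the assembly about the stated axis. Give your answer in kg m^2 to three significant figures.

Thin rod: I_cm = (1/12)ML² = (1/12)(1.56)(1.15)² = 0.17192 kg m^2; axis through the centre, so I = 0.17192 kg m^2.
Solid disk: I_cm = (1/2)MR² = (1/2)(2.9)(0.19)² = 0.052345 kg m^2; centre at d = 0.378 m, so I = I_cm + Md² gives I = 0.052345 + (2.9)(0.378)² = 0.46671 kg m^2.
Total I = 0.17192 + 0.46671 = 0.63863 kg m^2.

0.639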